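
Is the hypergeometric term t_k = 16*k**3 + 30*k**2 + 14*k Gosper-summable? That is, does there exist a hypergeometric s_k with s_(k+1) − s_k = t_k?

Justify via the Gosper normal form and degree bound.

Yes. s_k = 2*k*(2*k**3 + k**2 - 2*k - 1).

The ratio is (8*k**2 + 31*k + 30)/(k*(8*k + 7)).
Factor: A=1; B=1; C=k**3 + 15*k**2/8 + 7*k/8.
Solve (1)·f(k+1) − (1)·f(k) = k**3 + 15*k**2/8 + 7*k/8.
deg f ≤ 4 (via 0,0,3).
Match coefficients ⇒ f(k) = k*(k - 1)*(k + 1)*(2*k + 1)/8.
Then R = B(k−1)f/C = (k - 1)*(2*k + 1)/(8*k + 7), so s_k = R(k)·t_k = 2*k*(2*k**3 + k**2 - 2*k - 1).
Δs = 2*k*(8*k**2 + 15*k + 7), as required.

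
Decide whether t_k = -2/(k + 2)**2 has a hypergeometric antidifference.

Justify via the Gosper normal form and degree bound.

No; the coefficient equations for f are inconsistent.

Compute t_(k+1)/t_k: get (k + 2)**2/(k + 3)**2.
So A=k**2 + 4*k + 4 and B=k**2 + 6*k + 9, with C=1.
Set up (k**2 + 4*k + 4)·f(k+1) − (k**2 + 4*k + 4)·f(k) − (1) = 0.
d = 0 from the (2,2,0) case.
Write f(k) = c0. Then LHS − RHS = -1, requiring -1 = 0: contradictory. No certificate.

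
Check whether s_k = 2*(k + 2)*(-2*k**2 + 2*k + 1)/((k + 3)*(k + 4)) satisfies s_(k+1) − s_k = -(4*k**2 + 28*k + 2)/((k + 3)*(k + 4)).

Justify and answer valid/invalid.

Invalid: residual 8*(8*k + 1)/(k**3 + 12*k**2 + 47*k + 60) ≠ 0.

s_(k+1) = 2*(k + 3)*(2*k - 2*(k + 1)**2 + 3)/((k + 4)*(k + 5))
s_(k+1) − s_k = 2*(-2*k**3 - 24*k**2 - 39*k - 1)/(k**3 + 12*k**2 + 47*k + 60)
(s_(k+1) − s_k) − t_k = 8*(8*k + 1)/(k**3 + 12*k**2 + 47*k + 60)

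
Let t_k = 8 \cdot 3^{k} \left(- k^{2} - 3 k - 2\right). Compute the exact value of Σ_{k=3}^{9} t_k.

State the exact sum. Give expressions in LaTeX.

Σ = -23736672

Ratio r(k) = 3*(k + 3)/(k + 1).
Take A(k)=3, B(k)=1, C(k)=k**2 + 3*k + 2.
f must satisfy (3)·f(k+1) − (1)·f(k) = k**2 + 3*k + 2.
Degrees (0,0,2) ⇒ d ≤ 2.
Coefficient equations give f(k) = (2*k**2 + 1)/4.
So s_k = (B(k−1)f/C)·t_k = ((2*k**2 + 1)/(4*(k + 1)*(k + 2)))·t_k = 3**k*(-4*k**2 - 2).
s_(k+1) − s_k = 8*3**k*(-k**2 - 3*k - 2) = t_k.
Telescoping: Σ = s_(10) − s_(3) = -23737698 − (-1026) = -23736672.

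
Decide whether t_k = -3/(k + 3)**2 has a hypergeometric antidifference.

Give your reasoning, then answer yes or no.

No; the coefficient equations for f are inconsistent.

Ratio r(k) = (k + 3)**2/(k + 4)**2.
Take A(k)=k**2 + 6*k + 9, B(k)=k**2 + 8*k + 16, C(k)=1.
Set up (k**2 + 6*k + 9)·f(k+1) − (k**2 + 6*k + 9)·f(k) − (1) = 0.
Degrees (2,2,0) ⇒ d ≤ 0.
Generic f = c0 gives residual -1; -1 = 0 cannot hold, so t_k is not Gosper-summable.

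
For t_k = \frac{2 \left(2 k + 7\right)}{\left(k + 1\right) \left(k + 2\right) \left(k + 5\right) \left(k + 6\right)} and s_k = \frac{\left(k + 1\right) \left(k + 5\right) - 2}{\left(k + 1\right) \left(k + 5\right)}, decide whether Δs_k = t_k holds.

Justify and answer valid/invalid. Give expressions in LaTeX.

valid (s_(k+1) − s_k reduces to t_k)

s_(k+1) = ((k + 2)*(k + 6) - 2)/((k + 2)*(k + 6))
s_(k+1) − s_k = 2*(2*k + 7)/(k**4 + 14*k**3 + 65*k**2 + 112*k + 60)
(s_(k+1) − s_k) − t_k = 0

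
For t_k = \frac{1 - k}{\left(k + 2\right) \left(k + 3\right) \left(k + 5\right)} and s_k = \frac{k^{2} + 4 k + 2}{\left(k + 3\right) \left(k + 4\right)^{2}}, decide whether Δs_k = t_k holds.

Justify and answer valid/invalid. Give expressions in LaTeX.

s_(k+1) = (4*k + (k + 1)**2 + 6)/((k + 4)*(k + 5)**2)
s_(k+1) − s_k = (-k**3 - 6*k**2 + k + 34)/(k**5 + 21*k**4 + 175*k**3 + 723*k**2 + 1480*k + 1200)
(s_(k+1) − s_k) − t_k = 4*(k**3 + 8*k**2 + 15*k - 3)/(k**6 + 23*k**5 + 217*k**4 + 1073*k**3 + 2926*k**2 + 4160*k + 2400)

Invalid: residual \frac{4 \left(k^{3} + 8 k^{2} + 15 k - 3\right)}{k^{6} + 23 k^{5} + 217 k^{4} + 1073 k^{3} + 2926 k^{2} + 4160 k + 2400} ≠ 0.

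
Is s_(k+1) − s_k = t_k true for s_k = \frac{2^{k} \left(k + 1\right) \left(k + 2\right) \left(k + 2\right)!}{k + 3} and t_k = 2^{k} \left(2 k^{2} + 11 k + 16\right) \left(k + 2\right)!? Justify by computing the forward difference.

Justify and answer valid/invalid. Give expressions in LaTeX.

Invalid: residual - \frac{2^{k + 1} \left(2 k^{3} + 17 k^{2} + 48 k + 46\right) \left(k + 2\right)!}{\left(k + 3\right) \left(k + 4\right)} ≠ 0.

s_(k+1) = 2**(k + 1)*(k + 2)*(k + 3)*factorial(k + 3)/(k + 4)
s_(k+1) − s_k = 2**k*(k + 2)*(2*k**3 + 17*k**2 + 49*k + 50)*factorial(k + 2)/((k + 3)*(k + 4))
(s_(k+1) − s_k) − t_k = -2**(k + 1)*(2*k**3 + 17*k**2 + 48*k + 46)*factorial(k + 2)/((k + 3)*(k + 4))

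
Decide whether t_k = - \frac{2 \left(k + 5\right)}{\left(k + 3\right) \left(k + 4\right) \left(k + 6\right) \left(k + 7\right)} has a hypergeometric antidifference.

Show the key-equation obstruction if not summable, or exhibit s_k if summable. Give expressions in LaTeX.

The ratio is (k + 3)*(k + 6)**2/((k + 5)**2*(k + 8)).
Factor: A=k + 3; B=k + 8; C=k**2 + 10*k + 25.
Solve (k + 3)·f(k+1) − (k + 7)·f(k) = k**2 + 10*k + 25.
From deg A=1, deg B=1, deg C=2: d=4.
Coefficient equations give f(k) = k*(k + 4)*(k + 5)*(k + 9)/36.
Then R = B(k−1)f/C = k*(k + 4)*(k + 7)*(k + 9)/(36*(k + 5)), so s_k = R(k)·t_k = k*(-k - 9)/(18*(k**2 + 9*k + 18)).
Δs = 2*(-k - 5)/(k**4 + 20*k**3 + 145*k**2 + 450*k + 504), as required.

Yes. s_k = \frac{k \left(- k - 9\right)}{18 \left(k^{2} + 9 k + 18\right)}.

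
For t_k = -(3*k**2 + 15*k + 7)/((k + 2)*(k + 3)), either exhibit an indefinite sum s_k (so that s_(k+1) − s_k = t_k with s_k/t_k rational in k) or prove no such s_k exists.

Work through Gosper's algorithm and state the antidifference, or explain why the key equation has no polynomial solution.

r(k) = (k + 2)*(15*k + 3*(k + 1)**2 + 22)/((k + 4)*(3*k**2 + 15*k + 7)) after simplifying.
Normal form (A,B,C) = (k + 2, k + 4, k**2 + 5*k + 7/3).
Need (k + 2)·f(k+1) − (k + 3)·f(k) = k**2 + 5*k + 7/3.
d = 2 from the (1,1,2) case.
A polynomial solution: f(k) = k*(6*k + 1)/6.
Get s_k = R·t_k = k*(-6*k - 1)/(2*(k + 2)) with R(k) = B(k−1)f(k)/C(k) = k*(k + 3)*(6*k + 1)/(2*(3*k**2 + 15*k + 7)).
Verify: (-3*k**2 - 15*k - 7)/(k**2 + 5*k + 6) matches t_k.

s_k = k*(-6*k - 1)/(2*(k + 2))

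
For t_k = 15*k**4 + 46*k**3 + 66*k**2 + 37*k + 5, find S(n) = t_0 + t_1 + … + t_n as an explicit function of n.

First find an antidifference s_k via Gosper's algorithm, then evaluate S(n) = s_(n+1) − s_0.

S(n) = 3*n**5 + 19*n**4 + 50*n**3 + 63*n**2 + 34*n + 5

Ratio r(k) = (15*k**4 + 106*k**3 + 294*k**2 + 367*k + 169)/(15*k**4 + 46*k**3 + 66*k**2 + 37*k + 5).
So A=1 and B=1, with C=k**4 + 46*k**3/15 + 22*k**2/5 + 37*k/15 + 1/3.
Solve (1)·f(k+1) − (1)·f(k) = k**4 + 46*k**3/15 + 22*k**2/5 + 37*k/15 + 1/3.
From deg A=0, deg B=0, deg C=4: d=5.
Solving with deg f ≤ 5: f(k) = k*(3*k**4 + 4*k**3 + 4*k**2 - 3*k - 3)/15.
R(k) = B(k−1)·f(k)/C(k) = k*(3*k**4 + 4*k**3 + 4*k**2 - 3*k - 3)/(15*k**4 + 46*k**3 + 66*k**2 + 37*k + 5); s_k = R·t_k = k*(3*k**4 + 4*k**3 + 4*k**2 - 3*k - 3).
Verify: 15*k**4 + 46*k**3 + 66*k**2 + 37*k + 5 matches t_k.
Evaluate: s_(n+1) = 3*n**5 + 19*n**4 + 50*n**3 + 63*n**2 + 34*n + 5; subtract s_(0) = 0 ⇒ S(n) = 3*n**5 + 19*n**4 + 50*n**3 + 63*n**2 + 34*n + 5.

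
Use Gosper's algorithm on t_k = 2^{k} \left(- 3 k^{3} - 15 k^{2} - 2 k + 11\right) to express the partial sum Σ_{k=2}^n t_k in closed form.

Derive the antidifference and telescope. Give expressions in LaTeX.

S(n) = - 6 \cdot 2^{n} n^{3} - 12 \cdot 2^{n} n^{2} + 2 \cdot 2^{n} n + 14 \cdot 2^{n} + 4

Compute t_(k+1)/t_k: get 2*(3*k**3 + 24*k**2 + 41*k + 9)/(3*k**3 + 15*k**2 + 2*k - 11).
Factor: A=2; B=1; C=k**3 + 5*k**2 + 2*k/3 - 11/3.
Set up (2)·f(k+1) − (1)·f(k) − (k**3 + 5*k**2 + 2*k/3 - 11/3) = 0.
Degrees (0,0,3) ⇒ d ≤ 3.
Coefficient equations give f(k) = (3*k**3 - 3*k**2 - 4*k - 3)/3.
Then R = B(k−1)f/C = (3*k**3 - 3*k**2 - 4*k - 3)/(3*k**3 + 15*k**2 + 2*k - 11), so s_k = R(k)·t_k = 2**k*(-3*k**3 + 3*k**2 + 4*k + 3).
Verify: 2**k*(-3*k**3 - 15*k**2 - 2*k + 11) matches t_k.
Telescope: S(n) = s_(n+1) − s_(2) = 2**(n + 1)*(-3*n**3 - 6*n**2 + n + 7) − (-4) = -6*2**n*n**3 - 12*2**n*n**2 + 2*2**n*n + 14*2**n + 4.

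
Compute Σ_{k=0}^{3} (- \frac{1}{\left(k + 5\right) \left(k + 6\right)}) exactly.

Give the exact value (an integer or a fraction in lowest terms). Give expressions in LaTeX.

The ratio is (k + 5)/(k + 7).
Normal form (A,B,C) = (k + 5, k + 7, 1).
f must satisfy (k + 5)·f(k+1) − (k + 6)·f(k) = 1.
deg f ≤ 1 (via 1,1,0).
Match coefficients ⇒ f(k) = k/5.
So s_k = (B(k−1)f/C)·t_k = (k*(k + 6)/5)·t_k = -k/(5*k + 25).
s_(k+1) − s_k = -1/(k**2 + 11*k + 30) = t_k.
Telescoping: Σ = s_(4) − s_(0) = -4/45 − (0) = -4/45.

Σ = -4/45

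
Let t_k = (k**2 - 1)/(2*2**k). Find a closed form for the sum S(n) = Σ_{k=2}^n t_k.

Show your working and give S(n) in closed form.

The ratio is k*(k + 2)/(2*(k**2 - 1)).
Take A(k)=1/2, B(k)=1, C(k)=k**2 - 1.
Solve (1/2)·f(k+1) − (1)·f(k) = k**2 - 1.
Bound: deg f ≤ 2.
Solving with deg f ≤ 2: f(k) = -2*(k**2 + 2*k + 2).
So s_k = (B(k−1)f/C)·t_k = (-2*(k**2 + 2*k + 2)/((k - 1)*(k + 1)))·t_k = (-k**2 - 2*k - 2)/2**k.
Verify: (k**2 - 1)/(2*2**k) matches t_k.
Evaluate: s_(n+1) = 2**(-n - 1)*(-n**2 - 4*n - 5); subtract s_(2) = -5/2 ⇒ S(n) = 2**(-n - 1)*(5*2**n - n**2 - 4*n - 5).

S(n) = 2**(-n - 1)*(5*2**n - n**2 - 4*n - 5)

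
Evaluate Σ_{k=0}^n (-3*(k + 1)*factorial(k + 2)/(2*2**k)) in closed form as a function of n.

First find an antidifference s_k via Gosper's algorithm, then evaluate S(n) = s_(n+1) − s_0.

The ratio is (k + 2)*(k + 3)/(2*(k + 1)).
Factor: A=k/2 + 3/2; B=1; C=k + 1.
Set up (k/2 + 3/2)·f(k+1) − (1)·f(k) − (k + 1) = 0.
Bound: deg f ≤ 0.
A polynomial solution: f(k) = 2.
Certificate R = B(k−1)f/C = 2/(k + 1) gives s_k = -3*factorial(k + 2)/2**k.
Verify: -3*(k + 1)*factorial(k + 2)/(2*2**k) matches t_k.
Telescope: S(n) = s_(n+1) − s_(0) = -3*2**(-n - 1)*factorial(n + 3) − (-6) = 6 - 3*factorial(n + 3)/(2*2**n).

S(n) = 6 - 3*factorial(n + 3)/(2*2**n)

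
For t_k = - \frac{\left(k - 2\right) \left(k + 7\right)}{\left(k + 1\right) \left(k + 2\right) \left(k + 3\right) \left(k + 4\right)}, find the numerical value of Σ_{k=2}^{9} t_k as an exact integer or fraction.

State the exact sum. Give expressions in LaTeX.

Σ = -301/4290

Step 1: r(k) = (k - 1)*(k + 1)*(k + 8)/((k - 2)*(k + 5)*(k + 7)).
Take A(k)=k + 1, B(k)=k + 5, C(k)=k**2 + 5*k - 14.
Set up (k + 1)·f(k+1) − (k + 4)·f(k) − (k**2 + 5*k - 14) = 0.
d = 3 from the (1,1,2) case.
Solve for f: f(k) = -k*(k**2 + 8*k + 19)/2 (degree 3 ≤ 3).
Certificate R = B(k−1)f/C = -k*(k + 4)*(k**2 + 8*k + 19)/(2*(k - 2)*(k + 7)) gives s_k = k*(k**2 + 8*k + 19)/(2*(k**3 + 6*k**2 + 11*k + 6)).
Verify: (-k**2 - 5*k + 14)/(k**4 + 10*k**3 + 35*k**2 + 50*k + 24) matches t_k.
Sum = s_(10) − s_(2); s_(10) = 995/1716, s_(2) = 13/20 ⇒ -301/4290.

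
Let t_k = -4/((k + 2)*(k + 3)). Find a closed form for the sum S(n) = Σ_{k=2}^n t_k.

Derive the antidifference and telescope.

S(n) = (1 - n)/(n + 3)

The ratio is (k + 2)/(k + 4).
A = k + 2, B = k + 4, C = 1.
Set up (k + 2)·f(k+1) − (k + 3)·f(k) − (1) = 0.
Bound: deg f ≤ 1.
Coefficient equations give f(k) = k/2.
So s_k = (B(k−1)f/C)·t_k = (k*(k + 3)/2)·t_k = -2*k/(k + 2).
s_(k+1) − s_k = -4/(k**2 + 5*k + 6) = t_k.
Evaluate: s_(n+1) = 2*(-n - 1)/(n + 3); subtract s_(2) = -1 ⇒ S(n) = (1 - n)/(n + 3).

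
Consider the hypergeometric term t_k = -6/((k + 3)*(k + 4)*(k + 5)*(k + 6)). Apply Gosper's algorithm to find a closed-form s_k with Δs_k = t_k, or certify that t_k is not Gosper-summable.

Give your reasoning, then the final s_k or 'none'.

t_(k+1)/t_k = (k + 3)/(k + 7).
Gosper form: A/B · C(k+1)/C(k) with A=k + 3, B=k + 7, C=1.
Need (k + 3)·f(k+1) − (k + 6)·f(k) = 1.
d = 3 from the (1,1,0) case.
A polynomial solution: f(k) = k*(k**2 + 12*k + 47)/180.
R(k) = B(k−1)·f(k)/C(k) = k*(k + 6)*(k**2 + 12*k + 47)/180; s_k = R·t_k = k*(-k**2 - 12*k - 47)/(30*(k + 3)*(k + 4)*(k + 5)).
Verify: -6/(k**4 + 18*k**3 + 119*k**2 + 342*k + 360) matches t_k.

s_k = k*(-k**2 - 12*k - 47)/(30*(k + 3)*(k + 4)*(k + 5))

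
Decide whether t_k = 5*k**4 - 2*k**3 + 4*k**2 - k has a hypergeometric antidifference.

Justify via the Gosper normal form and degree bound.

Yes. s_k = k*(k**4 - 3*k**3 + 4*k**2 - 3*k + 1).

r(k) = (5*k**4 + 18*k**3 + 28*k**2 + 21*k + 6)/(k*(5*k**3 - 2*k**2 + 4*k - 1)) after simplifying.
Take A(k)=1, B(k)=1, C(k)=k**4 - 2*k**3/5 + 4*k**2/5 - k/5.
Need (1)·f(k+1) − (1)·f(k) = k**4 - 2*k**3/5 + 4*k**2/5 - k/5.
d = 5 from the (0,0,4) case.
Match coefficients ⇒ f(k) = k*(k - 1)**2*(k**2 - k + 1)/5.
Get s_k = R·t_k = k*(k**4 - 3*k**3 + 4*k**2 - 3*k + 1) with R(k) = B(k−1)f(k)/C(k) = (k - 1)**2*(k**2 - k + 1)/(5*k**3 - 2*k**2 + 4*k - 1).
Check: Δs_k = k*(5*k**3 - 2*k**2 + 4*k - 1). ✓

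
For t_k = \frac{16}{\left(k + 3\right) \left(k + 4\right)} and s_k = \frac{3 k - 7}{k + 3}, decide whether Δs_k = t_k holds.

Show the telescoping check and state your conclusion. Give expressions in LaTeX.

Valid: the claim telescopes to t_k.

s_(k+1) = (3*k - 4)/(k + 4)
s_(k+1) − s_k = 16/(k**2 + 7*k + 12)
(s_(k+1) − s_k) − t_k = 0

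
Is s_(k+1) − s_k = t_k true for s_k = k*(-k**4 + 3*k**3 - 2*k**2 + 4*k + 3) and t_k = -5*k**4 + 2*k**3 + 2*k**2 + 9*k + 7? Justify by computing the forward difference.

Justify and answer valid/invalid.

Valid — Δs_k = t_k.

s_(k+1) = -k**5 - 2*k**4 + 6*k**2 + 12*k + 7
s_(k+1) − s_k = -5*k**4 + 2*k**3 + 2*k**2 + 9*k + 7
(s_(k+1) − s_k) − t_k = 0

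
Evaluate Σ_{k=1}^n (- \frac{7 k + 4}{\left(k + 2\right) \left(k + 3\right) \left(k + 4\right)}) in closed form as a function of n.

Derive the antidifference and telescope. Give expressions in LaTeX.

r(k) = (k + 2)*(7*k + 11)/((k + 5)*(7*k + 4)) after simplifying.
A = k + 2, B = k + 5, C = k + 4/7.
Key eq: (k + 2)·f(k+1) = (k + 4)·f(k) + (k + 4/7).
Bound: deg f ≤ 2.
Solve for f: f(k) = k*(3*k + 1)/14 (degree 2 ≤ 2).
So s_k = (B(k−1)f/C)·t_k = (k*(k + 4)*(3*k + 1)/(2*(7*k + 4)))·t_k = k*(-3*k - 1)/(2*(k + 2)*(k + 3)).
Δs = (-7*k - 4)/(k**3 + 9*k**2 + 26*k + 24), as required.
Σ_(k=1)^n t_k = s_(n+1) − s_(1) = ((-3*n**2 - 7*n - 4)/(2*(n**2 + 7*n + 12))) − (-1/6), i.e. n*(-4*n - 7)/(3*(n**2 + 7*n + 12)).

S(n) = \frac{n \left(- 4 n - 7\right)}{3 \left(n^{2} + 7 n + 12\right)}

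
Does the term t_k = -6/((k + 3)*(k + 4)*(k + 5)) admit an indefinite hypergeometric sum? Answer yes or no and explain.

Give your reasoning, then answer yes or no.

Compute t_(k+1)/t_k: get (k + 3)/(k + 6).
Normal form (A,B,C) = (k + 3, k + 6, 1).
Solve (k + 3)·f(k+1) − (k + 5)·f(k) = 1.
From deg A=1, deg B=1, deg C=0: d=2.
Solving with deg f ≤ 2: f(k) = k*(k + 7)/24.
R(k) = B(k−1)·f(k)/C(k) = k*(k + 5)*(k + 7)/24; s_k = R·t_k = k*(-k - 7)/(4*(k + 3)*(k + 4)).
Δs = -6/(k**3 + 12*k**2 + 47*k + 60), as required.

Yes. s_k = k*(-k - 7)/(4*(k + 3)*(k + 4)).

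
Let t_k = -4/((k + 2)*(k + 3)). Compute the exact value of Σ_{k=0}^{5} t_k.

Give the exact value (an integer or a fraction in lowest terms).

The ratio is (k + 2)/(k + 4).
Take A(k)=k + 2, B(k)=k + 4, C(k)=1.
Solve (k + 2)·f(k+1) − (k + 3)·f(k) = 1.
From deg A=1, deg B=1, deg C=0: d=1.
Solve for f: f(k) = k/2 (degree 1 ≤ 1).
Get s_k = R·t_k = -2*k/(k + 2) with R(k) = B(k−1)f(k)/C(k) = k*(k + 3)/2.
Δs = -4/(k**2 + 5*k + 6), as required.
Σ_(k=0)^(5) t_k = s_(6) − s_(0) = -3/2 − (0) = -3/2.

Σ = -3/2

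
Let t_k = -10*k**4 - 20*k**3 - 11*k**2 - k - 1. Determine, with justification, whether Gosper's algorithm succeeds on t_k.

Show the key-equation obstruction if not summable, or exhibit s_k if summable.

Yes. s_k = k*(-2*k**4 + 3*k**2 - 2).

The ratio is (10*k**4 + 60*k**3 + 131*k**2 + 123*k + 43)/(10*k**4 + 20*k**3 + 11*k**2 + k + 1).
Take A(k)=1, B(k)=1, C(k)=k**4 + 2*k**3 + 11*k**2/10 + k/10 + 1/10.
Key eq: (1)·f(k+1) = (1)·f(k) + (k**4 + 2*k**3 + 11*k**2/10 + k/10 + 1/10).
From deg A=0, deg B=0, deg C=4: d=5.
Solve for f: f(k) = k*(2*k**4 - 3*k**2 + 2)/10 (degree 5 ≤ 5).
Get s_k = R·t_k = k*(-2*k**4 + 3*k**2 - 2) with R(k) = B(k−1)f(k)/C(k) = k*(2*k**4 - 3*k**2 + 2)/(10*k**4 + 20*k**3 + 11*k**2 + k + 1).
Check: Δs_k = -10*k**4 - 20*k**3 - 11*k**2 - k - 1. ✓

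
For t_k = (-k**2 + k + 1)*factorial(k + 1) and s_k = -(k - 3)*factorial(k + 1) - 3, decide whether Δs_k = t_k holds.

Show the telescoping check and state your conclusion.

Valid: the claim telescopes to t_k.

s_(k+1) = -(k - 2)*factorial(k + 2) - 3
s_(k+1) − s_k = (-k**2 + k + 1)*factorial(k + 1)
(s_(k+1) − s_k) − t_k = 0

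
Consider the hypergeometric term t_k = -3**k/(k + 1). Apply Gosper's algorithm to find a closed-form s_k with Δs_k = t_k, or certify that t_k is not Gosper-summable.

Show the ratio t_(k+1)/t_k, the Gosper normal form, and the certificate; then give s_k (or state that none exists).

Compute t_(k+1)/t_k: get 3*(k + 1)/(k + 2).
Normal form (A,B,C) = (3*k + 3, k + 2, 1).
Need (3*k + 3)·f(k+1) − (k + 1)·f(k) = 1.
Degrees (1,1,0) ⇒ d ≤ -1.
d = -1 < 0 ⇒ no nonzero polynomial f; not summable.

not Gosper-summable; s_k does not exist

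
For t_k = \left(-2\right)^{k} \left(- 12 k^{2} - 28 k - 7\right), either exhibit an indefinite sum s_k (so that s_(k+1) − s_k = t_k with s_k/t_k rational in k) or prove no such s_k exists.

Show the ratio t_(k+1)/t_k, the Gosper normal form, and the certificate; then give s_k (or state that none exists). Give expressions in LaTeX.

s_k = \left(-2\right)^{k} \left(4 k^{2} + 4 k - 3\right)

The ratio is 2*(-12*k**2 - 52*k - 47)/(12*k**2 + 28*k + 7).
Gosper form: A/B · C(k+1)/C(k) with A=-2, B=1, C=k**2 + 7*k/3 + 7/12.
f must satisfy (-2)·f(k+1) − (1)·f(k) = k**2 + 7*k/3 + 7/12.
Degrees (0,0,2) ⇒ d ≤ 2.
A polynomial solution: f(k) = -(2*k - 1)*(2*k + 3)/12.
Certificate R = B(k−1)f/C = -(2*k - 1)*(2*k + 3)/(12*k**2 + 28*k + 7) gives s_k = (-2)**k*(4*k**2 + 4*k - 3).
Verify: (-2)**k*(-12*k**2 - 28*k - 7) matches t_k.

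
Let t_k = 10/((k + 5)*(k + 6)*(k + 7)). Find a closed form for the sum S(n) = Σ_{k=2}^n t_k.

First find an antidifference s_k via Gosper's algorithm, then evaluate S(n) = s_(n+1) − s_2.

Step 1: r(k) = (k + 5)/(k + 8).
Factor: A=k + 5; B=k + 8; C=1.
Set up (k + 5)·f(k+1) − (k + 7)·f(k) − (1) = 0.
Degrees (1,1,0) ⇒ d ≤ 2.
Match coefficients ⇒ f(k) = k*(k + 11)/60.
So s_k = (B(k−1)f/C)·t_k = (k*(k + 7)*(k + 11)/60)·t_k = k*(k + 11)/(6*(k + 5)*(k + 6)).
Check: Δs_k = 10/(k**3 + 18*k**2 + 107*k + 210). ✓
s_(n+1) = (n**2 + 13*n + 12)/(6*(n**2 + 13*n + 42)) and s_(2) = 13/168, so S(n) = 5*(n**2 + 13*n - 14)/(56*(n**2 + 13*n + 42)).

S(n) = 5*(n**2 + 13*n - 14)/(56*(n**2 + 13*n + 42))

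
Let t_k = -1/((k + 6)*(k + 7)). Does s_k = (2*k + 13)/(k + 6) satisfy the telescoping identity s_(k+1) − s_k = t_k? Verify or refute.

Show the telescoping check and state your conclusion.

Valid — Δs_k = t_k.

s_(k+1) = (2*k + 15)/(k + 7)
s_(k+1) − s_k = -1/(k**2 + 13*k + 42)
(s_(k+1) − s_k) − t_k = 0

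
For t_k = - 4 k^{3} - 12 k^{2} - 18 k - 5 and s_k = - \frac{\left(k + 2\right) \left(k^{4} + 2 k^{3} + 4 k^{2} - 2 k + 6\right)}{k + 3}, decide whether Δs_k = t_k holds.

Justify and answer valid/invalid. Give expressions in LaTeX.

Invalid: residual \frac{3 k^{4} + 22 k^{3} + 50 k^{2} + 61 k + 9}{k^{2} + 7 k + 12} ≠ 0.

s_(k+1) = (-k**5 - 9*k**4 - 34*k**3 - 64*k**2 - 59*k - 33)/(k + 4)
s_(k+1) − s_k = (-4*k**5 - 37*k**4 - 128*k**3 - 225*k**2 - 190*k - 51)/(k**2 + 7*k + 12)
(s_(k+1) − s_k) − t_k = (3*k**4 + 22*k**3 + 50*k**2 + 61*k + 9)/(k**2 + 7*k + 12)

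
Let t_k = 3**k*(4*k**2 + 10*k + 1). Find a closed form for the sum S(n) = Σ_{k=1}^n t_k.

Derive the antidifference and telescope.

S(n) = 3**(n + 1)*n*(2*n + 3)

r(k) = 3*(4*k**2 + 18*k + 15)/(4*k**2 + 10*k + 1) after simplifying.
Take A(k)=3, B(k)=1, C(k)=k**2 + 5*k/2 + 1/4.
Need (3)·f(k+1) − (1)·f(k) = k**2 + 5*k/2 + 1/4.
From deg A=0, deg B=0, deg C=2: d=2.
A polynomial solution: f(k) = (k - 1)*(2*k + 1)/4.
R(k) = B(k−1)·f(k)/C(k) = (k - 1)*(2*k + 1)/(4*k**2 + 10*k + 1); s_k = R·t_k = 3**k*(2*k**2 - k - 1).
Check: Δs_k = 3**k*(4*k**2 + 10*k + 1). ✓
Evaluate: s_(n+1) = 3**(n + 1)*n*(2*n + 3); subtract s_(1) = 0 ⇒ S(n) = 3**(n + 1)*n*(2*n + 3).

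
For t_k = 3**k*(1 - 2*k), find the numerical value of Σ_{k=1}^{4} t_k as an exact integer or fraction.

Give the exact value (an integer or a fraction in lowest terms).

t_(k+1)/t_k = 3*(2*k + 1)/(2*k - 1).
Factor: A=3; B=1; C=k - 1/2.
Solve (3)·f(k+1) − (1)·f(k) = k - 1/2.
deg f ≤ 1 (via 0,0,1).
Match coefficients ⇒ f(k) = (k - 2)/2.
So s_k = (B(k−1)f/C)·t_k = ((k - 2)/(2*k - 1))·t_k = 3**k*(2 - k).
Check: Δs_k = 3**k*(1 - 2*k). ✓
Σ_(k=1)^(4) t_k = s_(5) − s_(1) = -729 − (3) = -732.

Σ = -732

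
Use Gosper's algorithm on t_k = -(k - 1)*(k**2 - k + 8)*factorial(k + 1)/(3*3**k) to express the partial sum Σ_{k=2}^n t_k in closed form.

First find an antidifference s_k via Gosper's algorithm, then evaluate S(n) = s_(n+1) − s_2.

Step 1: r(k) = k*(k + 2)*(-k + (k + 1)**2 + 7)/(3*(k - 1)*(k**2 - k + 8)).
Gosper form: A/B · C(k+1)/C(k) with A=k/3 + 2/3, B=1, C=k**3 - 2*k**2 + 9*k - 8.
Need (k/3 + 2/3)·f(k+1) − (1)·f(k) = k**3 - 2*k**2 + 9*k - 8.
From deg A=1, deg B=0, deg C=3: d=2.
Solve for f: f(k) = 3*(k**2 - 3*k + 4) (degree 2 ≤ 2).
Certificate R = B(k−1)f/C = 3*(k**2 - 3*k + 4)/((k - 1)*(k**2 - k + 8)) gives s_k = -(k**2 - 3*k + 4)*factorial(k + 1)/3**k.
Δs = -(k - 1)*(k**2 - k + 8)*factorial(k + 1)/(3*3**k), as required.
Evaluate: s_(n+1) = -3**(-n - 1)*(n**2 - n + 2)*factorial(n + 2); subtract s_(2) = -4/3 ⇒ S(n) = 3**(-n - 1)*(4*3**n - n**4*factorial(n) - 2*n**3*factorial(n) - n**2*factorial(n) - 4*n*factorial(n) - 4*factorial(n)).

S(n) = 3**(-n - 1)*(4*3**n - n**4*factorial(n) - 2*n**3*factorial(n) - n**2*factorial(n) - 4*n*factorial(n) - 4*factorial(n))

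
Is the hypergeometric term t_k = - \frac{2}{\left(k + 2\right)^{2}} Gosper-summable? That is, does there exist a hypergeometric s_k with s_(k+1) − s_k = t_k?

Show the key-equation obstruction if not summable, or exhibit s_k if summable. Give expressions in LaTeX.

No — the linear system for f has no solution.

r(k) = (k + 2)**2/(k + 3)**2 after simplifying.
Factor: A=k**2 + 4*k + 4; B=k**2 + 6*k + 9; C=1.
Set up (k**2 + 4*k + 4)·f(k+1) − (k**2 + 4*k + 4)·f(k) − (1) = 0.
deg f ≤ 0 (via 2,2,0).
Put f(k) = c0: A·f(k+1) − B(k−1)·f(k) − C = -1; need -1 = 0 — inconsistent ⇒ no f, not summable.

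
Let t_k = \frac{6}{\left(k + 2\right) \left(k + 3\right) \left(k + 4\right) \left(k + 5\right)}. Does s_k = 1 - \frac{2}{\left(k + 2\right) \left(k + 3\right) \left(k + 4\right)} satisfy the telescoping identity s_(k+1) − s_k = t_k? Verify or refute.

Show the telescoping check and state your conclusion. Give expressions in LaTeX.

s_(k+1) = 1 - 2/((k + 3)*(k + 4)*(k + 5))
s_(k+1) − s_k = 6/((k + 2)*(k + 3)*(k + 4)*(k + 5))
(s_(k+1) − s_k) − t_k = 0

Valid — Δs_k = t_k.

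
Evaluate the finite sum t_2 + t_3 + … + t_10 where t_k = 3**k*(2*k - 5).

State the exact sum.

Σ = 1240047

The ratio is 3*(2*k - 3)/(2*k - 5).
Factor: A=3; B=1; C=k - 5/2.
Need (3)·f(k+1) − (1)·f(k) = k - 5/2.
Bound: deg f ≤ 1.
Solve for f: f(k) = (k - 4)/2 (degree 1 ≤ 1).
So s_k = (B(k−1)f/C)·t_k = ((k - 4)/(2*k - 5))·t_k = 3**k*(k - 4).
Check: Δs_k = 3**k*(2*k - 5). ✓
Sum = s_(11) − s_(2); s_(11) = 1240029, s_(2) = -18 ⇒ 1240047.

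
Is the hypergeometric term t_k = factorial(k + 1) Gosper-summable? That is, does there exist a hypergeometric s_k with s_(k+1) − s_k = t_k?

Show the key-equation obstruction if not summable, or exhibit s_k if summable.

No — negative degree bound, so no certificate f.

r(k) = k + 2 after simplifying.
Take A(k)=k + 2, B(k)=1, C(k)=1.
Set up (k + 2)·f(k+1) − (1)·f(k) − (1) = 0.
From deg A=1, deg B=0, deg C=0: d=-1.
Bound -1 < 0, so the key equation has no polynomial solution.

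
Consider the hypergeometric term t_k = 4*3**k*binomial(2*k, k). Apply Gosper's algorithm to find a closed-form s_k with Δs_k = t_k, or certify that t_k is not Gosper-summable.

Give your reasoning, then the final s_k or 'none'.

Ratio r(k) = 6*(2*k + 1)/(k + 1).
Normal form (A,B,C) = (12*k + 6, k + 1, 1).
Need (12*k + 6)·f(k+1) − (k)·f(k) = 1.
Bound: deg f ≤ -1.
Bound -1 < 0, so the key equation has no polynomial solution.

no hypergeometric antidifference exists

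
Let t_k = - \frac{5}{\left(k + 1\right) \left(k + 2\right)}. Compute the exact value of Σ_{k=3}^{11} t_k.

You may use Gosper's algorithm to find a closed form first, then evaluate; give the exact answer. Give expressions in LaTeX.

Σ = -45/52

r(k) = (k + 1)/(k + 3) after simplifying.
Gosper form: A/B · C(k+1)/C(k) with A=k + 1, B=k + 3, C=1.
Solve (k + 1)·f(k+1) − (k + 2)·f(k) = 1.
Degrees (1,1,0) ⇒ d ≤ 1.
Solving with deg f ≤ 1: f(k) = k.
R(k) = B(k−1)·f(k)/C(k) = k*(k + 2); s_k = R·t_k = -5*k/(k + 1).
Verify: -5/(k**2 + 3*k + 2) matches t_k.
Sum = s_(12) − s_(3); s_(12) = -60/13, s_(3) = -15/4 ⇒ -45/52.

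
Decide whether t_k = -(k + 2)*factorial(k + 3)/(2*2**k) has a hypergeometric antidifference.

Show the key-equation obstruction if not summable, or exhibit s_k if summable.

Ratio r(k) = (k + 3)*(k + 4)/(2*(k + 2)).
A = k/2 + 2, B = 1, C = k + 2.
Set up (k/2 + 2)·f(k+1) − (1)·f(k) − (k + 2) = 0.
d = 0 from the (1,0,1) case.
Coefficient equations give f(k) = 2.
So s_k = (B(k−1)f/C)·t_k = (2/(k + 2))·t_k = -factorial(k + 3)/2**k.
Verify: -(k + 2)*factorial(k + 3)/(2*2**k) matches t_k.

Yes. s_k = -factorial(k + 3)/2**k.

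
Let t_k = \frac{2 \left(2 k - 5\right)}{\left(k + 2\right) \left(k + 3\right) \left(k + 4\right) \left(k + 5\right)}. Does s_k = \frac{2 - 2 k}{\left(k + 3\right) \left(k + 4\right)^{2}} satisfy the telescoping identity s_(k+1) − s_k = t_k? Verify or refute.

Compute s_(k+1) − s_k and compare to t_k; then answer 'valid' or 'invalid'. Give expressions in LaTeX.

s_(k+1) = -2*k/((k + 4)*(k + 5)**2)
s_(k+1) − s_k = 2*(-k*(k + 3)*(k + 4) + (k - 1)*(k + 5)**2)/((k + 3)*(k + 4)**2*(k + 5)**2)
(s_(k+1) − s_k) − t_k = 4*(-3*k**2 - 7*k + 25)/(k**6 + 23*k**5 + 217*k**4 + 1073*k**3 + 2926*k**2 + 4160*k + 2400)

Invalid: residual \frac{4 \left(- 3 k^{2} - 7 k + 25\right)}{k^{6} + 23 k^{5} + 217 k^{4} + 1073 k^{3} + 2926 k^{2} + 4160 k + 2400} ≠ 0.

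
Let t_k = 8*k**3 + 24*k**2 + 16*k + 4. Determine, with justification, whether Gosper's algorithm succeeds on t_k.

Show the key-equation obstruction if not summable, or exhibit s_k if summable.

Compute t_(k+1)/t_k: get (2*k**3 + 12*k**2 + 22*k + 13)/(2*k**3 + 6*k**2 + 4*k + 1).
Normal form (A,B,C) = (1, 1, k**3 + 3*k**2 + 2*k + 1/2).
Need (1)·f(k+1) − (1)·f(k) = k**3 + 3*k**2 + 2*k + 1/2.
deg f ≤ 4 (via 0,0,3).
Coefficient equations give f(k) = k**2*(k**2 + 2*k - 1)/4.
Get s_k = R·t_k = 2*k**2*(k**2 + 2*k - 1) with R(k) = B(k−1)f(k)/C(k) = k**2*(k**2 + 2*k - 1)/(2*(2*k**3 + 6*k**2 + 4*k + 1)).
s_(k+1) − s_k = 8*k**3 + 24*k**2 + 16*k + 4 = t_k.

Yes. s_k = 2*k**2*(k**2 + 2*k - 1).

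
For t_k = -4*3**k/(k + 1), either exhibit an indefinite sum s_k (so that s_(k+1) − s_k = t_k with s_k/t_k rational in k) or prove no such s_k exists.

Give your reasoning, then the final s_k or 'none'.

no hypergeometric antidifference exists

r(k) = 3*(k + 1)/(k + 2) after simplifying.
Gosper form: A/B · C(k+1)/C(k) with A=3*k + 3, B=k + 2, C=1.
f must satisfy (3*k + 3)·f(k+1) − (k + 1)·f(k) = 1.
Bound: deg f ≤ -1.
Bound -1 < 0, so the key equation has no polynomial solution.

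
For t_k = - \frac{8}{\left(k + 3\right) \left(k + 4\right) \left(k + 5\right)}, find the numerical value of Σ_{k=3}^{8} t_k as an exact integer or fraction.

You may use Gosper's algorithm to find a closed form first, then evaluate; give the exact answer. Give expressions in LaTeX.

Σ = -19/273

Compute t_(k+1)/t_k: get (k + 3)/(k + 6).
So A=k + 3 and B=k + 6, with C=1.
Solve (k + 3)·f(k+1) − (k + 5)·f(k) = 1.
From deg A=1, deg B=1, deg C=0: d=2.
Solving with deg f ≤ 2: f(k) = k*(k + 7)/24.
Then R = B(k−1)f/C = k*(k + 5)*(k + 7)/24, so s_k = R(k)·t_k = k*(-k - 7)/(3*(k + 3)*(k + 4)).
Verify: -8/(k**3 + 12*k**2 + 47*k + 60) matches t_k.
Sum = s_(9) − s_(3); s_(9) = -4/13, s_(3) = -5/21 ⇒ -19/273.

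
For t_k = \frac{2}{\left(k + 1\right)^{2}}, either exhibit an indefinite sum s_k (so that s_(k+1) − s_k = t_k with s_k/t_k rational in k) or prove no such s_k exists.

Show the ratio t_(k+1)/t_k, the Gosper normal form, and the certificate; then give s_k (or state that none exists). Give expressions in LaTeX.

Ratio r(k) = (k + 1)**2/(k + 2)**2.
Take A(k)=k**2 + 2*k + 1, B(k)=k**2 + 4*k + 4, C(k)=1.
Key eq: (k**2 + 2*k + 1)·f(k+1) = (k**2 + 2*k + 1)·f(k) + (1).
Bound: deg f ≤ 0.
f = c0 ⇒ A·f(k+1) − B(k−1)·f(k) − C = -1. The system {-1 = 0} is inconsistent; no antidifference.

none — t_k is not Gosper-summable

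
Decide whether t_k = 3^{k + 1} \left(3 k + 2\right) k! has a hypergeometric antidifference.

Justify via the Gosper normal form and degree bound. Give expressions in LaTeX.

Yes. s_k = 3^{k + 1} k!.

Step 1: r(k) = 3*(k + 1)*(3*k + 5)/(3*k + 2).
Normal form (A,B,C) = (3*k + 3, 1, k + 2/3).
f must satisfy (3*k + 3)·f(k+1) − (1)·f(k) = k + 2/3.
d = 0 from the (1,0,1) case.
Solve for f: f(k) = 1/3 (degree 0 ≤ 0).
So s_k = (B(k−1)f/C)·t_k = (1/(3*k + 2))·t_k = 3**(k + 1)*factorial(k).
Δs = 3**(k + 1)*(3*k + 2)*factorial(k), as required.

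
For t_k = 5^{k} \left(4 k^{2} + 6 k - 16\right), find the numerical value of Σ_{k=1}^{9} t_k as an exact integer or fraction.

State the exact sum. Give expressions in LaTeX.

r(k) = 5*(2*k**2 + 7*k - 3)/(2*k**2 + 3*k - 8) after simplifying.
Gosper form: A/B · C(k+1)/C(k) with A=5, B=1, C=k**2 + 3*k/2 - 4.
Set up (5)·f(k+1) − (1)·f(k) − (k**2 + 3*k/2 - 4) = 0.
Degrees (0,0,2) ⇒ d ≤ 2.
Solving with deg f ≤ 2: f(k) = (k**2 - k - 4)/4.
Get s_k = R·t_k = 5**k*(k**2 - k - 4) with R(k) = B(k−1)f(k)/C(k) = (k**2 - k - 4)/(2*(2*k**2 + 3*k - 8)).
Check: Δs_k = 5**k*(4*k**2 + 6*k - 16). ✓
Evaluate s at k=10 and k=1: 839843750 and -20; difference 839843770.

Σ = 839843770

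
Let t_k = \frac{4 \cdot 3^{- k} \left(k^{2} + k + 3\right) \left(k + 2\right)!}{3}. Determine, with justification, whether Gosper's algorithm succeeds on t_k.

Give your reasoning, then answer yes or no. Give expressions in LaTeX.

Yes. s_k = 4 \cdot 3^{- k} k \left(k + 2\right)!.

Compute t_(k+1)/t_k: get (k + 3)*(k + (k + 1)**2 + 4)/(3*(k**2 + k + 3)).
Factor: A=k/3 + 1; B=1; C=k**2 + k + 3.
Key eq: (k/3 + 1)·f(k+1) = (1)·f(k) + (k**2 + k + 3).
d = 1 from the (1,0,2) case.
Coefficient equations give f(k) = 3*k.
Certificate R = B(k−1)f/C = 3*k/(k**2 + k + 3) gives s_k = 4*k*factorial(k + 2)/3**k.
Check: Δs_k = 4*(k**2 + k + 3)*factorial(k + 2)/(3*3**k). ✓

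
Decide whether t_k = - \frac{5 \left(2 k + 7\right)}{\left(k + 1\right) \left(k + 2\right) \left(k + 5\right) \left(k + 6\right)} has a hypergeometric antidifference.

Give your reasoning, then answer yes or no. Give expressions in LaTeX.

Ratio r(k) = (k + 1)*(k + 5)*(2*k + 9)/((k + 3)*(k + 7)*(2*k + 7)).
Factor: A=k + 1; B=k + 7; C=k**3 + 21*k**2/2 + 73*k/2 + 42.
Set up (k + 1)·f(k+1) − (k + 6)·f(k) − (k**3 + 21*k**2/2 + 73*k/2 + 42) = 0.
Bound: deg f ≤ 5.
A polynomial solution: f(k) = k*(k + 2)*(k + 3)*(k + 4)*(k + 6)/10.
So s_k = (B(k−1)f/C)·t_k = (k*(k + 2)*(k + 6)**2/(5*(2*k + 7)))·t_k = k*(-k - 6)/(k**2 + 6*k + 5).
s_(k+1) − s_k = 5*(-2*k - 7)/(k**4 + 14*k**3 + 65*k**2 + 112*k + 60) = t_k.

Yes. s_k = \frac{k \left(- k - 6\right)}{k^{2} + 6 k + 5}.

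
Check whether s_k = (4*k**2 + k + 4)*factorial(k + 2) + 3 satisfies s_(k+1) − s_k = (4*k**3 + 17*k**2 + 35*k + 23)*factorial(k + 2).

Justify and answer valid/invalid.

valid (s_(k+1) − s_k reduces to t_k)

s_(k+1) = (k + 4*(k + 1)**2 + 5)*factorial(k + 3) + 3
s_(k+1) − s_k = (4*k**3 + 17*k**2 + 35*k + 23)*factorial(k + 2)
(s_(k+1) − s_k) − t_k = 0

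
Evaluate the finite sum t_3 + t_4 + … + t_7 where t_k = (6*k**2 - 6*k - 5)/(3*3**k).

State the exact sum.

The ratio is (6*k**2 + 6*k - 5)/(3*(6*k**2 - 6*k - 5)).
Gosper form: A/B · C(k+1)/C(k) with A=1/3, B=1, C=k**2 - k - 5/6.
Set up (1/3)·f(k+1) − (1)·f(k) − (k**2 - k - 5/6) = 0.
deg f ≤ 2 (via 0,0,2).
Coefficient equations give f(k) = -(3*k**2 - 1)/2.
Certificate R = B(k−1)f/C = -3*(3*k**2 - 1)/(6*k**2 - 6*k - 5) gives s_k = (1 - 3*k**2)/3**k.
Verify: (6*k**2 - 6*k - 5)/(3*3**k) matches t_k.
Evaluate s at k=8 and k=3: -191/6561 and -26/27; difference 6127/6561.

Σ = 6127/6561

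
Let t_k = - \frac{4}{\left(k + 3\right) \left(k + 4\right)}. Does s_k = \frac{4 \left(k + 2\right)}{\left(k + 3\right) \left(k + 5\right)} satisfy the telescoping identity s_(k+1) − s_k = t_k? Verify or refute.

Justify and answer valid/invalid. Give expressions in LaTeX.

Invalid: residual \frac{12 \left(2 k + 9\right)}{k^{4} + 18 k^{3} + 119 k^{2} + 342 k + 360} ≠ 0.

s_(k+1) = 4*(k + 3)/((k + 4)*(k + 6))
s_(k+1) − s_k = 4*(-k**2 - 5*k - 3)/(k**4 + 18*k**3 + 119*k**2 + 342*k + 360)
(s_(k+1) − s_k) − t_k = 12*(2*k + 9)/(k**4 + 18*k**3 + 119*k**2 + 342*k + 360)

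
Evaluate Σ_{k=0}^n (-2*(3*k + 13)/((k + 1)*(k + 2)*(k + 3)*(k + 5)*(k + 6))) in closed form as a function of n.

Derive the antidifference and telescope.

S(n) = (-n**3 - 11*n**2 - 36*n - 26)/(5*(n**3 + 11*n**2 + 36*n + 36))

The ratio is (k + 1)*(k + 5)*(3*k + 16)/((k + 4)*(k + 7)*(3*k + 13)).
Gosper form: A/B · C(k+1)/C(k) with A=k + 1, B=k + 7, C=k**2 + 25*k/3 + 52/3.
f must satisfy (k + 1)·f(k+1) − (k + 6)·f(k) = k**2 + 25*k/3 + 52/3.
d = 5 from the (1,1,2) case.
Solving with deg f ≤ 5: f(k) = k*(k + 3)*(k + 4)*(k**2 + 8*k + 17)/30.
R(k) = B(k−1)·f(k)/C(k) = k*(k + 3)*(k + 6)*(k**2 + 8*k + 17)/(10*(3*k + 13)); s_k = R·t_k = k*(-k**2 - 8*k - 17)/(5*(k**3 + 8*k**2 + 17*k + 10)).
s_(k+1) − s_k = 2*(-3*k - 13)/(k**5 + 17*k**4 + 107*k**3 + 307*k**2 + 396*k + 180) = t_k.
Evaluate: s_(n+1) = (-n**3 - 11*n**2 - 36*n - 26)/(5*(n**3 + 11*n**2 + 36*n + 36)); subtract s_(0) = 0 ⇒ S(n) = (-n**3 - 11*n**2 - 36*n - 26)/(5*(n**3 + 11*n**2 + 36*n + 36)).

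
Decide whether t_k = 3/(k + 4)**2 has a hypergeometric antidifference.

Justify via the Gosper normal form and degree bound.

Step 1: r(k) = (k + 4)**2/(k + 5)**2.
Factor: A=k**2 + 8*k + 16; B=k**2 + 10*k + 25; C=1.
Solve (k**2 + 8*k + 16)·f(k+1) − (k**2 + 8*k + 16)·f(k) = 1.
Degrees (2,2,0) ⇒ d ≤ 0.
f = c0 ⇒ A·f(k+1) − B(k−1)·f(k) − C = -1. The system {-1 = 0} is inconsistent; no antidifference.

No — key equation has no polynomial f.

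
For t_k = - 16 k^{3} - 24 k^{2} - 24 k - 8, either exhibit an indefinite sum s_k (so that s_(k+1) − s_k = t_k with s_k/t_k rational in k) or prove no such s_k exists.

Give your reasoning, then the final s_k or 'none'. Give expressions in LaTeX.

s_k = 4 k^{2} \left(- k^{2} - 1\right)

t_(k+1)/t_k = (2*k**3 + 9*k**2 + 15*k + 9)/(2*k**3 + 3*k**2 + 3*k + 1).
Take A(k)=1, B(k)=1, C(k)=k**3 + 3*k**2/2 + 3*k/2 + 1/2.
Set up (1)·f(k+1) − (1)·f(k) − (k**3 + 3*k**2/2 + 3*k/2 + 1/2) = 0.
deg f ≤ 4 (via 0,0,3).
Solving with deg f ≤ 4: f(k) = k**2*(k**2 + 1)/4.
R(k) = B(k−1)·f(k)/C(k) = k**2*(k**2 + 1)/(2*(2*k + 1)*(k**2 + k + 1)); s_k = R·t_k = 4*k**2*(-k**2 - 1).
Δs = -16*k**3 - 24*k**2 - 24*k - 8, as required.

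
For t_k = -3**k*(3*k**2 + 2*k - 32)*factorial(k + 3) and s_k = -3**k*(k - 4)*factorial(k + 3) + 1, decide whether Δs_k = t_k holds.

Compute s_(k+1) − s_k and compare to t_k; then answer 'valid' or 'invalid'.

Valid — Δs_k = t_k.

s_(k+1) = -3**(k + 1)*(k - 3)*factorial(k + 4) + 1
s_(k+1) − s_k = -3**k*(3*k**2 + 2*k - 32)*factorial(k + 3)
(s_(k+1) − s_k) − t_k = 0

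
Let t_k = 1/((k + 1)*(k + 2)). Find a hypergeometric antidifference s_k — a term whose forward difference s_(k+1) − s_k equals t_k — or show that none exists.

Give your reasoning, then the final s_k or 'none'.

s_k = k/(k + 1)

r(k) = (k + 1)/(k + 3) after simplifying.
So A=k + 1 and B=k + 3, with C=1.
Solve (k + 1)·f(k+1) − (k + 2)·f(k) = 1.
d = 1 from the (1,1,0) case.
Solving with deg f ≤ 1: f(k) = k.
Get s_k = R·t_k = k/(k + 1) with R(k) = B(k−1)f(k)/C(k) = k*(k + 2).
Check: Δs_k = 1/(k**2 + 3*k + 2). ✓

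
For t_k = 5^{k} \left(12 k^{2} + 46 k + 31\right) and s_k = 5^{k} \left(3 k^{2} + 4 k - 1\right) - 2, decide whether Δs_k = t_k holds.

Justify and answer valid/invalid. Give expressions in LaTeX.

valid; difference matches t_k

s_(k+1) = 5**(k + 1)*(4*k + 3*(k + 1)**2 + 3) - 2
s_(k+1) − s_k = 5**k*(12*k**2 + 46*k + 31)
(s_(k+1) − s_k) − t_k = 0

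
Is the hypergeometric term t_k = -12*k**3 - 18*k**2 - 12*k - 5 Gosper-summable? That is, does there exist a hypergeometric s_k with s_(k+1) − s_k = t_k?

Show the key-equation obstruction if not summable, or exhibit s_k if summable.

Yes. s_k = k*(-3*k**3 - 2).

r(k) = (12*k**3 + 54*k**2 + 84*k + 47)/(12*k**3 + 18*k**2 + 12*k + 5) after simplifying.
A = 1, B = 1, C = k**3 + 3*k**2/2 + k + 5/12.
Solve (1)·f(k+1) − (1)·f(k) = k**3 + 3*k**2/2 + k + 5/12.
Degrees (0,0,3) ⇒ d ≤ 4.
Solve for f: f(k) = k*(3*k**3 + 2)/12 (degree 4 ≤ 4).
Get s_k = R·t_k = k*(-3*k**3 - 2) with R(k) = B(k−1)f(k)/C(k) = k*(3*k**3 + 2)/(12*k**3 + 18*k**2 + 12*k + 5).
Verify: -12*k**3 - 18*k**2 - 12*k - 5 matches t_k.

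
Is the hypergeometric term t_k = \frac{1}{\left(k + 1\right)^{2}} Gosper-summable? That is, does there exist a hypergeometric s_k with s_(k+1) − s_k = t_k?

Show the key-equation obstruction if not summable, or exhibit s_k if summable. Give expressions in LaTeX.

The ratio is (k + 1)**2/(k + 2)**2.
Factor: A=k**2 + 2*k + 1; B=k**2 + 4*k + 4; C=1.
Key eq: (k**2 + 2*k + 1)·f(k+1) = (k**2 + 2*k + 1)·f(k) + (1).
deg f ≤ 0 (via 2,2,0).
f = c0 ⇒ A·f(k+1) − B(k−1)·f(k) − C = -1. The system {-1 = 0} is inconsistent; no antidifference.

No; the coefficient equations for f are inconsistent.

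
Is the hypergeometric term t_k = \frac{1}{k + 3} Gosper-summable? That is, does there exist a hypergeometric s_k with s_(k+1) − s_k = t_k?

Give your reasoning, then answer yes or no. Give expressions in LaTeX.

Ratio r(k) = (k + 3)/(k + 4).
Normal form (A,B,C) = (k + 3, k + 4, 1).
Solve (k + 3)·f(k+1) − (k + 3)·f(k) = 1.
deg f ≤ 0 (via 1,1,0).
Generic f = c0 gives residual -1; -1 = 0 cannot hold, so t_k is not Gosper-summable.

No — the linear system for f has no solution.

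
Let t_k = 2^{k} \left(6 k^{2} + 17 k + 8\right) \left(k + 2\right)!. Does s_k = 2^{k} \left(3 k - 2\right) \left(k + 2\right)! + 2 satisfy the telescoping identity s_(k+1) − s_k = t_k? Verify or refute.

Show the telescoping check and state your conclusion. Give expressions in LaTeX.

Valid — Δs_k = t_k.

s_(k+1) = 2**(k + 1)*(3*k + 1)*factorial(k + 3) + 2
s_(k+1) − s_k = 2**k*(6*k**2 + 17*k + 8)*factorial(k + 2)
(s_(k+1) − s_k) − t_k = 0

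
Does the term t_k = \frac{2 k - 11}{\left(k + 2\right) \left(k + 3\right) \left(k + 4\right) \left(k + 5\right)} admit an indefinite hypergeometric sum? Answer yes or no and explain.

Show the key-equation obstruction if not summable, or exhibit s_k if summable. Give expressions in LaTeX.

Yes. s_k = \frac{k \left(- k^{2} - 9 k - 34\right)}{8 \left(k + 2\right) \left(k + 3\right) \left(k + 4\right)}.

Step 1: r(k) = (k + 2)*(2*k - 9)/((k + 6)*(2*k - 11)).
A = k + 2, B = k + 6, C = k - 11/2.
Key eq: (k + 2)·f(k+1) = (k + 5)·f(k) + (k - 11/2).
Degrees (1,1,1) ⇒ d ≤ 3.
A polynomial solution: f(k) = -k*(k**2 + 9*k + 34)/16.
Get s_k = R·t_k = k*(-k**2 - 9*k - 34)/(8*(k + 2)*(k + 3)*(k + 4)) with R(k) = B(k−1)f(k)/C(k) = -k*(k + 5)*(k**2 + 9*k + 34)/(8*(2*k - 11)).
Verify: (2*k - 11)/(k**4 + 14*k**3 + 71*k**2 + 154*k + 120) matches t_k.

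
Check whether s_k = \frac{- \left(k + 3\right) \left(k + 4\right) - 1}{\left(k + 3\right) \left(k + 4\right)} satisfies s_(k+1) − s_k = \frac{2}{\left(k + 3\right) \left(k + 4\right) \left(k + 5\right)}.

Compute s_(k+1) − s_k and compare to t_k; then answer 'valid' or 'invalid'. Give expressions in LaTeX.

valid (s_(k+1) − s_k reduces to t_k)

s_(k+1) = (-(k + 4)*(k + 5) - 1)/((k + 4)*(k + 5))
s_(k+1) − s_k = 2/(k**3 + 12*k**2 + 47*k + 60)
(s_(k+1) − s_k) − t_k = 0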